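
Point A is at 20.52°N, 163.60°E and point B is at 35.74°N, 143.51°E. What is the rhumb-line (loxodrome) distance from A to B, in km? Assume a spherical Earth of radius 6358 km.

2585 km

Rhumb course C = atan2(Δλ, Δψ) with Δψ = ln[tan(π/4+φ₂/2)/tan(π/4+φ₁/2)] = +0.3026, Δλ = -0.3506 → C = 310.80°
d = R·|Δφ| / |cos C| = 6358·0.26564 / 0.65337 = 2585 km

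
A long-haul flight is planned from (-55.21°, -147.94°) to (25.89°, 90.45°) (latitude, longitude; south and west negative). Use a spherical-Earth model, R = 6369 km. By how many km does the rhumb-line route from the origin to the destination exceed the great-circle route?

483 km

Great circle: cos σ = sin φ₁ sin φ₂ + cos φ₁ cos φ₂ cos Δλ,  σ = 2.2493 rad → d_gc = 14325.8 km
Rhumb line: Δψ = +1.6287, q = Δφ/Δψ = 0.8691, d_rh = R√(Δφ²+q²Δλ²) = 14808.5 km
Excess = 14808.5 − 14325.8 = 482.7 ≈ 483 km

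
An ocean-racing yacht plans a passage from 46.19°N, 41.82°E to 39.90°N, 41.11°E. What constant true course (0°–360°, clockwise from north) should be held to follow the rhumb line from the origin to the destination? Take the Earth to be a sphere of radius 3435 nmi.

184.7°

Meridional parts: M(φ₁)=+0.9111, M(φ₂)=+0.7606 → ΔM = -0.1504;  Δλ = -0.0124 rad
tan C = Δλ / ΔM = +0.0824 → C = 184.71°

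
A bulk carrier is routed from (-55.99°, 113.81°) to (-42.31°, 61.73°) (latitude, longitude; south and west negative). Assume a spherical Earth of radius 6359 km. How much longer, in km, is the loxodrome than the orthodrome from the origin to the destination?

82 km

Great circle: cos σ = sin φ₁ sin φ₂ + cos φ₁ cos φ₂ cos Δλ,  σ = 0.6229 rad → d_gc = 3960.9 km
Rhumb line: Δψ = +0.3683, q = Δφ/Δψ = 0.6483, d_rh = R√(Δφ²+q²Δλ²) = 4043.3 km
Excess = 4043.3 − 3960.9 = 82.4 ≈ 82 km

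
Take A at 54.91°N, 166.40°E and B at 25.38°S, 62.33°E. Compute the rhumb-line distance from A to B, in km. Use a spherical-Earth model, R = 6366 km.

13450 km

Rhumb course C = atan2(Δλ, Δψ) with Δψ = ln[tan(π/4+φ₂/2)/tan(π/4+φ₁/2)] = -1.6097, Δλ = -1.8164 → C = 228.45°
d = R·|Δφ| / |cos C| = 6366·1.40132 / 0.66325 = 13450 km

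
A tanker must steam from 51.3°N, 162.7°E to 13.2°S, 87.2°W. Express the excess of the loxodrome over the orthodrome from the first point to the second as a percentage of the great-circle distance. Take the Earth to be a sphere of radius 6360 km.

Great circle: σ = 1.9686 rad → d_gc = Rσ = 12520.4 km
Rhumb: Δφ = -1.1257, Δλ = +1.9216, Δψ = -1.2789, q = Δφ/Δψ = 0.8802 → d_rh = R√(Δφ²+q²Δλ²) = 12922.4 km
Excess = (12922.4 − 12520.4) / 12520.4 = 402.0 / 12520.4 = 3.21% ≈ 3.2%

3.2%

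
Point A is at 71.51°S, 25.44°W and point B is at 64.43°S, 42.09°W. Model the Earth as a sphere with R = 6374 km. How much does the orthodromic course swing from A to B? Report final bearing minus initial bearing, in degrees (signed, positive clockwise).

Initial bearing θ₁ = atan2(sin Δλ cos φ₂, cos φ₁ sin φ₂ − sin φ₁ cos φ₂ cos Δλ) = 310.63°
Final bearing θ₂ = (initial bearing from the destination back to the start) + 180° = 326.10°
Δθ = θ₂ − θ₁ = +15.5°

+15.5°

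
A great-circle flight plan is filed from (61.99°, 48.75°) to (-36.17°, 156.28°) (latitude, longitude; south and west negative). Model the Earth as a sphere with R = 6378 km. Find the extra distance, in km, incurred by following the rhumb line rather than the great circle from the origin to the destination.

352 km

Great circle: cos σ = sin φ₁ sin φ₂ + cos φ₁ cos φ₂ cos Δλ,  σ = 2.2591 rad → d_gc = 14408.7 km
Rhumb line: Δψ = -2.0666, q = Δφ/Δψ = 0.8290, d_rh = R√(Δφ²+q²Δλ²) = 14760.4 km
Excess = 14760.4 − 14408.7 = 351.7 ≈ 352 km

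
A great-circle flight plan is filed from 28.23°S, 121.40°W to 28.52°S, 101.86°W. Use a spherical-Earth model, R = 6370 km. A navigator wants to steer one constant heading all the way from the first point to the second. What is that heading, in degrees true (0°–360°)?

Δψ = ln[tan(π/4+φ₂/2)/tan(π/4+φ₁/2)] = -0.0058
Δλ = +0.3410 rad (taken the short way round)
course = atan2(Δλ, Δψ) = 90.97°

91.0°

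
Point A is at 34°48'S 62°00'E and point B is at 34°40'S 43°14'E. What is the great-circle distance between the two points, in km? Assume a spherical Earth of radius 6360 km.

1710 km

cos σ = sin φ₁ sin φ₂ + cos φ₁ cos φ₂ cos Δλ
      = sin(-34.80°)sin(-34.67°) + cos(-34.80°)cos(-34.67°)cos(-18.77°) = 0.9641
σ = 15.401° → d = Rσ = 6360·0.26879 = 1710 km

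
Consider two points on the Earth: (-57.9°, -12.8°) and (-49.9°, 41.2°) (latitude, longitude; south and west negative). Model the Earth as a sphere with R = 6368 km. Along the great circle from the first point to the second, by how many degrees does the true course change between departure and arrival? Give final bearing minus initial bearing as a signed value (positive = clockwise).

At departure: θ₁ = atan2(sin Δλ cos φ₂, cos φ₁ sin φ₂ − sin φ₁ cos φ₂ cos Δλ) = 99.34°
At arrival: θ₂ = atan2(sin Δλ cos φ₁, −cos φ₂ sin φ₁ + sin φ₂ cos φ₁ cos Δλ) = 54.49°
Δθ = θ₂ − θ₁ = -44.9°

-44.9°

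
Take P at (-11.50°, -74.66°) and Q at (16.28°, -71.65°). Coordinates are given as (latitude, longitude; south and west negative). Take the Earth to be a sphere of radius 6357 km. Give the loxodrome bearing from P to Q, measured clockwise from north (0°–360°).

6.1°

Meridional parts: M(φ₁)=-0.2021, M(φ₂)=+0.2880 → ΔM = +0.4901;  Δλ = +0.0525 rad
tan C = Δλ / ΔM = +0.1072 → C = 6.12°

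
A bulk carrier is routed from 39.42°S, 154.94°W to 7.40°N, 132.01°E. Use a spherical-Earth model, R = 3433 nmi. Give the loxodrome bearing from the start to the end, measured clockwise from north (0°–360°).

304.6°

Meridional parts: M(φ₁)=-0.7498, M(φ₂)=+0.1295 → ΔM = +0.8793;  Δλ = -1.2750 rad
tan C = Δλ / ΔM = -1.4500 → C = 304.59°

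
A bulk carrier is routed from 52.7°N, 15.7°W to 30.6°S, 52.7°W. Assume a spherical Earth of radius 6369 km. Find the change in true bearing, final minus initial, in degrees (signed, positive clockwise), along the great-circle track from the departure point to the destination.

Initial bearing θ₁ = atan2(sin Δλ cos φ₂, cos φ₁ sin φ₂ − sin φ₁ cos φ₂ cos Δλ) = 211.20°
Final bearing θ₂ = (initial bearing from the destination back to the start) + 180° = 201.39°
Δθ = θ₂ − θ₁ = -9.8°

-9.8°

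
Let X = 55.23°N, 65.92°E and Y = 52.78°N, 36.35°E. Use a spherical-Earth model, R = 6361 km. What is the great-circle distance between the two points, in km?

cos σ = sin φ₁ sin φ₂ + cos φ₁ cos φ₂ cos Δλ
      = sin(55.23°)sin(52.78°) + cos(55.23°)cos(52.78°)cos(-29.57°) = 0.9542
σ = 17.416° → d = Rσ = 6361·0.30397 = 1934 km

1934 km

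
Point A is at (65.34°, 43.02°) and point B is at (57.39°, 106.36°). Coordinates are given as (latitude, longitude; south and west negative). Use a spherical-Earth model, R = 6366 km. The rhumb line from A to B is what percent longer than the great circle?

Great circle: σ = 0.5228 rad → d_gc = Rσ = 3328.1 km
Rhumb: Δφ = -0.1388, Δλ = +1.1055, Δψ = -0.2913, q = Δφ/Δψ = 0.4762 → d_rh = R√(Δφ²+q²Δλ²) = 3466.1 km
Excess = (3466.1 − 3328.1) / 3328.1 = 138.0 / 3328.1 = 4.147% ≈ 4.1%

4.1%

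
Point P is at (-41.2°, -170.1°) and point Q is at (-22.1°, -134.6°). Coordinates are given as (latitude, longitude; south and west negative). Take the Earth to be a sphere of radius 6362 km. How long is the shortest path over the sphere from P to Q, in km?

3928 km

cos σ = sin φ₁ sin φ₂ + cos φ₁ cos φ₂ cos Δλ
      = sin(-41.20°)sin(-22.10°) + cos(-41.20°)cos(-22.10°)cos(35.50°) = 0.8154
σ = 35.377° → d = Rσ = 6362·0.61744 = 3928 km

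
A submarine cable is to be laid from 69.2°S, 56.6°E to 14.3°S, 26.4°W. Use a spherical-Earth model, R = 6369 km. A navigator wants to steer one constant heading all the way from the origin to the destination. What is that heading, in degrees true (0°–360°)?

Δψ = ln[tan(π/4+φ₂/2)/tan(π/4+φ₁/2)] = +1.4431
Δλ = -1.4486 rad (taken the short way round)
course = atan2(Δλ, Δψ) = 314.89°

314.9°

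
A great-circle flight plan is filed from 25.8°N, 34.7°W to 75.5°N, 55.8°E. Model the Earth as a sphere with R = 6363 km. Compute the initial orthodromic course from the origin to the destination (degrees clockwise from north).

16.0°

θ = atan2( sin Δλ·cos φ₂ ,  cos φ₁ sin φ₂ − sin φ₁ cos φ₂ cos Δλ )
  = atan2(+0.2504, +0.8726) = 16.01°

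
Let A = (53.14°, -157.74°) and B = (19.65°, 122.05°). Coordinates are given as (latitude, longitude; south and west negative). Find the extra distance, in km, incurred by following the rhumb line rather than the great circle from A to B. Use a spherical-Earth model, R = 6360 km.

Great circle: cos σ = sin φ₁ sin φ₂ + cos φ₁ cos φ₂ cos Δλ,  σ = 1.1970 rad → d_gc = 7613.2 km
Rhumb line: Δψ = -0.7490, q = Δφ/Δψ = 0.7804, d_rh = R√(Δφ²+q²Δλ²) = 7880.1 km
Excess = 7880.1 − 7613.2 = 266.9 ≈ 267 km

267 km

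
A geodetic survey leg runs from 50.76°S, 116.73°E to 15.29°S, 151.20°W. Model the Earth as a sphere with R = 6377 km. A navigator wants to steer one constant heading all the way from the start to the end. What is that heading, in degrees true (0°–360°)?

64.6°

Δψ = ln[tan(π/4+φ₂/2)/tan(π/4+φ₁/2)] = +0.7614
Δλ = +1.6069 rad (taken the short way round)
course = atan2(Δλ, Δψ) = 64.65°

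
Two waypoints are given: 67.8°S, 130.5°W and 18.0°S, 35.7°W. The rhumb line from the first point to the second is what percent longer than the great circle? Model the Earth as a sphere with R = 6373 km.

Great circle: σ = 1.3119 rad → d_gc = Rσ = 8360.6 km
Rhumb: Δφ = +0.8692, Δλ = +1.6546, Δψ = +1.3092, q = Δφ/Δψ = 0.6639 → d_rh = R√(Δφ²+q²Δλ²) = 8926.9 km
Excess = (8926.9 − 8360.6) / 8360.6 = 566.3 / 8360.6 = 6.77% ≈ 6.8%

6.8%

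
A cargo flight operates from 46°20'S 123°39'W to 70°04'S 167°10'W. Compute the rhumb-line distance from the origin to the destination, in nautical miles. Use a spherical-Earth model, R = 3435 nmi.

Δψ = ln[tan(π/4+φ₂/2)/tan(π/4+φ₁/2)] = -0.8241;  Δφ = -0.4142 rad,  Δλ = -0.7595 rad
q = Δφ/Δψ = 0.5026
d = R·√(Δφ² + q²Δλ²) = 3435·0.56330 = 1935 nmi

1935 nmi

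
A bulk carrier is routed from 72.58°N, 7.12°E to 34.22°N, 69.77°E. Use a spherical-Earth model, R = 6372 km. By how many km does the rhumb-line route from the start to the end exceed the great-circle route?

Great circle: cos σ = sin φ₁ sin φ₂ + cos φ₁ cos φ₂ cos Δλ,  σ = 0.8628 rad → d_gc = 5497.8 km
Rhumb line: Δψ = -1.2397, q = Δφ/Δψ = 0.5401, d_rh = R√(Δφ²+q²Δλ²) = 5688.4 km
Excess = 5688.4 − 5497.8 = 190.6 ≈ 191 km

191 km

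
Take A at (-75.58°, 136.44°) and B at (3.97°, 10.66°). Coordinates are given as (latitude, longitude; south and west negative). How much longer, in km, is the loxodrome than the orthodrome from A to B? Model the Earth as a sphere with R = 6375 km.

Great circle: cos σ = sin φ₁ sin φ₂ + cos φ₁ cos φ₂ cos Δλ,  σ = 1.7847 rad → d_gc = 11377.6 km
Rhumb line: Δψ = +2.1368, q = Δφ/Δψ = 0.6498, d_rh = R√(Δφ²+q²Δλ²) = 12689.8 km
Excess = 12689.8 − 11377.6 = 1312.2 ≈ 1312 km

1312 km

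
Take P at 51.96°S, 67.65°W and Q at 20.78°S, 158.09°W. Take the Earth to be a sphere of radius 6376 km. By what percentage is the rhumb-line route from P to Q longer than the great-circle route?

4.6%

Great circle: σ = 1.2922 rad → d_gc = Rσ = 8239.1 km
Rhumb: Δφ = +0.5442, Δλ = -1.5785, Δψ = +0.6941, q = Δφ/Δψ = 0.7840 → d_rh = R√(Δφ²+q²Δλ²) = 8619.7 km
Excess = (8619.7 − 8239.1) / 8239.1 = 380.6 / 8239.1 = 4.62% ≈ 4.6%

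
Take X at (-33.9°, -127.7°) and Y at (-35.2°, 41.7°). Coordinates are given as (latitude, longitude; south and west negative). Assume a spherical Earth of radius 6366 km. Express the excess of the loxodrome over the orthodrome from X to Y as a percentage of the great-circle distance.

Great circle: σ = 1.9232 rad → d_gc = Rσ = 12243.2 km
Rhumb: Δφ = -0.0227, Δλ = +2.9566, Δψ = -0.0275, q = Δφ/Δψ = 0.8236 → d_rh = R√(Δφ²+q²Δλ²) = 15502.1 km
Excess = (15502.1 − 12243.2) / 12243.2 = 3258.9 / 12243.2 = 26.62% ≈ 26.6%

26.6%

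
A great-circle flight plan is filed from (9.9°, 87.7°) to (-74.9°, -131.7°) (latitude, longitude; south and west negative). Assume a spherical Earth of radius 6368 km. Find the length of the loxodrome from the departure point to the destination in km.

Rhumb course C = atan2(Δλ, Δψ) with Δψ = ln[tan(π/4+φ₂/2)/tan(π/4+φ₁/2)] = -2.1945, Δλ = +2.4539 → C = 131.81°
d = R·|Δφ| / |cos C| = 6368·1.48004 / 0.66661 = 14139 km

14139 km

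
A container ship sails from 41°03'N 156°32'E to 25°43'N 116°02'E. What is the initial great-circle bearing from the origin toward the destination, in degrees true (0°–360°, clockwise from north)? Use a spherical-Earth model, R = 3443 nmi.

θ = atan2( sin Δλ·cos φ₂ ,  cos φ₁ sin φ₂ − sin φ₁ cos φ₂ cos Δλ )
  = atan2(-0.5851, -0.1227) = 258.16°

258.2°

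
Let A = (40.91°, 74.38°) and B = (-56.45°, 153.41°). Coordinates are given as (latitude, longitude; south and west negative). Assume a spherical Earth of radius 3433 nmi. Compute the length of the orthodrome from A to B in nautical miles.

Haversine: a = sin²(Δφ/2)+cos φ₁ cos φ₂ sin²(Δλ/2) = 0.73315;  σ = 2·atan2(√a,√(1−a))
σ = 117.794° → d = Rσ = 3433·2.05589 = 7058 nmi

7058 nmi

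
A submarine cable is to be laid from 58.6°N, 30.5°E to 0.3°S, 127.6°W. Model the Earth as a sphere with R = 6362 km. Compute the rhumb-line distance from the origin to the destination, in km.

Δψ = ln[tan(π/4+φ₂/2)/tan(π/4+φ₁/2)] = -1.2743;  Δφ = -1.0280 rad,  Δλ = -2.7594 rad
q = Δφ/Δψ = 0.8067
d = R·√(Δφ² + q²Δλ²) = 6362·2.45189 = 15599 km

15599 km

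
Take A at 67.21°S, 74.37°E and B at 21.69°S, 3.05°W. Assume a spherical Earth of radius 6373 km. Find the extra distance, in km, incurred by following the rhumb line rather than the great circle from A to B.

Great circle: cos σ = sin φ₁ sin φ₂ + cos φ₁ cos φ₂ cos Δλ,  σ = 1.1383 rad → d_gc = 7254.5 km
Rhumb line: Δψ = +1.2138, q = Δφ/Δψ = 0.6545, d_rh = R√(Δφ²+q²Δλ²) = 7576.6 km
Excess = 7576.6 − 7254.5 = 322.1 ≈ 322 km

322 km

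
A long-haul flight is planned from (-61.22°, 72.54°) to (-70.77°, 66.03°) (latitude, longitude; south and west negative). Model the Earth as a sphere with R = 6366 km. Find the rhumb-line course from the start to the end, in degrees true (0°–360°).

Δψ = ln[tan(π/4+φ₂/2)/tan(π/4+φ₁/2)] = -0.4151
Δλ = -0.1136 rad (taken the short way round)
course = atan2(Δλ, Δψ) = 195.31°

195.3°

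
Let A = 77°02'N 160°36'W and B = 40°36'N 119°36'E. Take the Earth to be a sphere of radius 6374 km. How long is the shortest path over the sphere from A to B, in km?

5381 km

cos σ = sin φ₁ sin φ₂ + cos φ₁ cos φ₂ cos Δλ
      = sin(77.03°)sin(40.60°) + cos(77.03°)cos(40.60°)cos(-79.80°) = 0.6643
σ = 48.368° → d = Rσ = 6374·0.84417 = 5381 km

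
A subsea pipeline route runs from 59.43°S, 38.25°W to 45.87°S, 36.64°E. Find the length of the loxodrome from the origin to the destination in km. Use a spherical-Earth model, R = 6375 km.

5225 km

Δψ = ln[tan(π/4+φ₂/2)/tan(π/4+φ₁/2)] = +0.3942;  Δφ = +0.2367 rad,  Δλ = +1.3071 rad
q = Δφ/Δψ = 0.6003
d = R·√(Δφ² + q²Δλ²) = 6375·0.81961 = 5225 km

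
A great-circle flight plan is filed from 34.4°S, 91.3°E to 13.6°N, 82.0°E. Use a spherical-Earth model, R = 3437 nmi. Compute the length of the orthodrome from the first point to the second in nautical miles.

2928 nmi

Haversine: a = sin²(Δφ/2)+cos φ₁ cos φ₂ sin²(Δλ/2) = 0.17071;  σ = 2·atan2(√a,√(1−a))
σ = 48.808° → d = Rσ = 3437·0.85185 = 2928 nmi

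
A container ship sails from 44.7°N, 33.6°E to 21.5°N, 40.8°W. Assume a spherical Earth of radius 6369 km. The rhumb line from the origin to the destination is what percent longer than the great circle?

Great circle: σ = 1.1200 rad → d_gc = Rσ = 7133.6 km
Rhumb: Δφ = -0.4049, Δλ = -1.2985, Δψ = -0.4896, q = Δφ/Δψ = 0.8270 → d_rh = R√(Δφ²+q²Δλ²) = 7309.7 km
Excess = (7309.7 − 7133.6) / 7133.6 = 176.1 / 7133.6 = 2.47% ≈ 2.5%

2.5%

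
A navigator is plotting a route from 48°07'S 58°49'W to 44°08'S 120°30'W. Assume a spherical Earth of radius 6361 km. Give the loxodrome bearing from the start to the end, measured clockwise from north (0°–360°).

275.3°

Δψ = ln[tan(π/4+φ₂/2)/tan(π/4+φ₁/2)] = +0.1004
Δλ = -1.0766 rad (taken the short way round)
course = atan2(Δλ, Δψ) = 275.33°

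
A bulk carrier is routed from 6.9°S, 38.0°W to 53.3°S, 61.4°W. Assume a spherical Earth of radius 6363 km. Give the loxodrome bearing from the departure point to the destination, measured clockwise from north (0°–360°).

Meridional parts: M(φ₁)=-0.1207, M(φ₂)=-1.1036 → ΔM = -0.9828;  Δλ = -0.4084 rad
tan C = Δλ / ΔM = +0.4155 → C = 202.56°

202.6°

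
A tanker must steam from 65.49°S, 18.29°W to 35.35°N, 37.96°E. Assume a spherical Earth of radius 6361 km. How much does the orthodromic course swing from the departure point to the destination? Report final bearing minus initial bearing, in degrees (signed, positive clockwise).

At departure: θ₁ = atan2(sin Δλ cos φ₂, cos φ₁ sin φ₂ − sin φ₁ cos φ₂ cos Δλ) = 46.11°
At arrival: θ₂ = atan2(sin Δλ cos φ₁, −cos φ₂ sin φ₁ + sin φ₂ cos φ₁ cos Δλ) = 21.50°
Δθ = θ₂ − θ₁ = -24.6°

-24.6°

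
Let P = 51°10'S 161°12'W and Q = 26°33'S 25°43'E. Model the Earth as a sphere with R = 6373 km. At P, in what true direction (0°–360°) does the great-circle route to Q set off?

N = sin Δλ·cos φ₂ = -0.1077;  D = cos φ₁ sin φ₂ − sin φ₁ cos φ₂ cos Δλ = -0.9720
initial course = atan2(N, D) = 186.32°

186.3°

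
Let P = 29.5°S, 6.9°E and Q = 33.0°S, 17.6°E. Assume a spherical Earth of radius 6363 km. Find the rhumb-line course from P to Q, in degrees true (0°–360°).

110.9°

Meridional parts: M(φ₁)=-0.5393, M(φ₂)=-0.6107 → ΔM = -0.0715;  Δλ = +0.1868 rad
tan C = Δλ / ΔM = -2.6129 → C = 110.94°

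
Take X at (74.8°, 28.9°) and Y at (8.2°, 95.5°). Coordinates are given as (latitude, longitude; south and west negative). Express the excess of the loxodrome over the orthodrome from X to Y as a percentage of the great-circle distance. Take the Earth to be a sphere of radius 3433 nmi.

Great circle: σ = 1.3277 rad → d_gc = Rσ = 4558.0 nmi
Rhumb: Δφ = -1.1624, Δλ = +1.1624, Δψ = -1.8706, q = Δφ/Δψ = 0.6214 → d_rh = R√(Δφ²+q²Δλ²) = 4698.2 nmi
Excess = (4698.2 − 4558.0) / 4558.0 = 140.2 / 4558.0 = 3.08% ≈ 3.1%

3.1%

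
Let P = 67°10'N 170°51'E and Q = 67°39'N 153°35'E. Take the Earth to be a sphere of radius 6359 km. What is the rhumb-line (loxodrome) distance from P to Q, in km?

Rhumb course C = atan2(Δλ, Δψ) with Δψ = ln[tan(π/4+φ₂/2)/tan(π/4+φ₁/2)] = +0.0220, Δλ = -0.3014 → C = 274.17°
d = R·|Δφ| / |cos C| = 6359·0.00844 / 0.07268 = 738 km

738 km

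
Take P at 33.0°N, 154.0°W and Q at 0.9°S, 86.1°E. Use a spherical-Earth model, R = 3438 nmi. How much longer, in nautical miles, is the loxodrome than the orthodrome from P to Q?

178 nmi

Great circle: cos σ = sin φ₁ sin φ₂ + cos φ₁ cos φ₂ cos Δλ,  σ = 2.0115 rad → d_gc = 6915.5 nmi
Rhumb line: Δψ = -0.6264, q = Δφ/Δψ = 0.9445, d_rh = R√(Δφ²+q²Δλ²) = 7093.1 nmi
Excess = 7093.1 − 6915.5 = 177.6 ≈ 178 nmi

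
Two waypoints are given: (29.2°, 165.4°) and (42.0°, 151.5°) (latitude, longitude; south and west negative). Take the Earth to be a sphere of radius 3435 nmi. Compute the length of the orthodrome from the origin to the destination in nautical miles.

1021 nmi

Haversine: a = sin²(Δφ/2)+cos φ₁ cos φ₂ sin²(Δλ/2) = 0.02192;  σ = 2·atan2(√a,√(1−a))
σ = 17.030° → d = Rσ = 3435·0.29722 = 1021 nmi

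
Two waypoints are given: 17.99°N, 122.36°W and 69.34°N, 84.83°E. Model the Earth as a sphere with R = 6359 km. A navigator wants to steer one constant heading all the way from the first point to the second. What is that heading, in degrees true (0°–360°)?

297.4°

Δψ = ln[tan(π/4+φ₂/2)/tan(π/4+φ₁/2)] = +1.3830
Δλ = -2.6670 rad (taken the short way round)
course = atan2(Δλ, Δψ) = 297.41°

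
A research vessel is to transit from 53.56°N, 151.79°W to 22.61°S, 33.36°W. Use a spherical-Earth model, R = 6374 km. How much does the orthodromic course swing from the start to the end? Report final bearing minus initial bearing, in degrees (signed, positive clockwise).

+59.3°

Initial bearing θ₁ = atan2(sin Δλ cos φ₂, cos φ₁ sin φ₂ − sin φ₁ cos φ₂ cos Δλ) = 81.23°
Final bearing θ₂ = (initial bearing from the destination back to the start) + 180° = 140.51°
Δθ = θ₂ − θ₁ = +59.3°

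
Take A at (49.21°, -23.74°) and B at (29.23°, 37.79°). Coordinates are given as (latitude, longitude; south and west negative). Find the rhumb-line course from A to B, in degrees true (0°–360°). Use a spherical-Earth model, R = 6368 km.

Meridional parts: M(φ₁)=+0.9894, M(φ₂)=+0.5338 → ΔM = -0.4556;  Δλ = +1.0739 rad
tan C = Δλ / ΔM = -2.3573 → C = 112.99°

113.0°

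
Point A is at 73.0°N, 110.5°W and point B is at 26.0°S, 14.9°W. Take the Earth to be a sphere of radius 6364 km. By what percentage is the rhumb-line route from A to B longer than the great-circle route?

Great circle: σ = 2.0318 rad → d_gc = Rσ = 12930.5 km
Rhumb: Δφ = -1.7279, Δλ = +1.6685, Δψ = -2.3710, q = Δφ/Δψ = 0.7288 → d_rh = R√(Δφ²+q²Δλ²) = 13446.1 km
Excess = (13446.1 − 12930.5) / 12930.5 = 515.6 / 12930.5 = 3.99% ≈ 4.0%

4.0%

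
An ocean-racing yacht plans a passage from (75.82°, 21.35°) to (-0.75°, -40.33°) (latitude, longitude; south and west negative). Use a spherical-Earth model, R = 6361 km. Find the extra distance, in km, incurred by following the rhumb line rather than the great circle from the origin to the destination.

Great circle: cos σ = sin φ₁ sin φ₂ + cos φ₁ cos φ₂ cos Δλ,  σ = 1.4671 rad → d_gc = 9332.2 km
Rhumb line: Δψ = -2.0975, q = Δφ/Δψ = 0.6371, d_rh = R√(Δφ²+q²Δλ²) = 9555.1 km
Excess = 9555.1 − 9332.2 = 222.9 ≈ 223 km

223 km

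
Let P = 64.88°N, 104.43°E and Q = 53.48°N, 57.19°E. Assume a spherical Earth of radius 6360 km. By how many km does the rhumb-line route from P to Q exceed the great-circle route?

Great circle: cos σ = sin φ₁ sin φ₂ + cos φ₁ cos φ₂ cos Δλ,  σ = 0.4530 rad → d_gc = 2880.8 km
Rhumb line: Δψ = -0.3927, q = Δφ/Δψ = 0.5067, d_rh = R√(Δφ²+q²Δλ²) = 2942.9 km
Excess = 2942.9 − 2880.8 = 62.1 ≈ 62 km

62 km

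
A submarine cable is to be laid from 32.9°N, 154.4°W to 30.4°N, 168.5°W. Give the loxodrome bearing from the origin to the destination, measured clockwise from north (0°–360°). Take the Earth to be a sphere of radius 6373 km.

Δψ = ln[tan(π/4+φ₂/2)/tan(π/4+φ₁/2)] = -0.0513
Δλ = -0.2461 rad (taken the short way round)
course = atan2(Δλ, Δψ) = 258.23°

258.2°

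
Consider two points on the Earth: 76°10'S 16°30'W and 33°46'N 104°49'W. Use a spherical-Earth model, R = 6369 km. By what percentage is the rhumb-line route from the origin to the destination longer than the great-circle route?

Great circle: σ = 2.1339 rad → d_gc = Rσ = 13591.1 km
Rhumb: Δφ = +1.9187, Δλ = -1.5414, Δψ = +2.7362, q = Δφ/Δψ = 0.7012 → d_rh = R√(Δφ²+q²Δλ²) = 14025.9 km
Excess = (14025.9 − 13591.1) / 13591.1 = 434.8 / 13591.1 = 3.20% ≈ 3.2%

3.2%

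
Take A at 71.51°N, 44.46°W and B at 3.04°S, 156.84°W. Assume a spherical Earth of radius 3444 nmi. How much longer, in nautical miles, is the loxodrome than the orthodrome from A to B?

496 nmi

Great circle: cos σ = sin φ₁ sin φ₂ + cos φ₁ cos φ₂ cos Δλ,  σ = 1.7425 rad → d_gc = 6001.22 nmi
Rhumb line: Δψ = -1.8685, q = Δφ/Δψ = 0.6964, d_rh = R√(Δφ²+q²Δλ²) = 6496.75 nmi
Excess = 6496.75 − 6001.22 = 495.53 ≈ 496 nmi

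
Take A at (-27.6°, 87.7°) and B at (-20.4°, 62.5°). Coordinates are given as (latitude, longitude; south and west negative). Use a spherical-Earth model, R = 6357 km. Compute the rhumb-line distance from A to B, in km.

Δψ = ln[tan(π/4+φ₂/2)/tan(π/4+φ₁/2)] = +0.1377;  Δφ = +0.1257 rad,  Δλ = -0.4398 rad
q = Δφ/Δψ = 0.9127
d = R·√(Δφ² + q²Δλ²) = 6357·0.42064 = 2674 km

2674 km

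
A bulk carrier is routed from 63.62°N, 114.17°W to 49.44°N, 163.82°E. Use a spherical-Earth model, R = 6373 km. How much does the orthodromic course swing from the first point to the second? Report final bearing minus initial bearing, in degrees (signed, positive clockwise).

-72.3°

At departure: θ₁ = atan2(sin Δλ cos φ₂, cos φ₁ sin φ₂ − sin φ₁ cos φ₂ cos Δλ) = 291.73°
At arrival: θ₂ = atan2(sin Δλ cos φ₁, −cos φ₂ sin φ₁ + sin φ₂ cos φ₁ cos Δλ) = 219.40°
Δθ = θ₂ − θ₁ = -72.3°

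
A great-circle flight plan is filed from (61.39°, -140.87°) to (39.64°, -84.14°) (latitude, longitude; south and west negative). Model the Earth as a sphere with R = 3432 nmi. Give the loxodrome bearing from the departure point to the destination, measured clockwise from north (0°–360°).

121.7°

Meridional parts: M(φ₁)=+1.3665, M(φ₂)=+0.7547 → ΔM = -0.6118;  Δλ = +0.9901 rad
tan C = Δλ / ΔM = -1.6184 → C = 121.71°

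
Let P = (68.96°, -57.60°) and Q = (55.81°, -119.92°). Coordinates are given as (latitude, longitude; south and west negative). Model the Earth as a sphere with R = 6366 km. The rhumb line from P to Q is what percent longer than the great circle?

4.1%

Great circle: σ = 0.5242 rad → d_gc = Rσ = 3336.7 km
Rhumb: Δφ = -0.2295, Δλ = -1.0877, Δψ = -0.5045, q = Δφ/Δψ = 0.4549 → d_rh = R√(Δφ²+q²Δλ²) = 3472.4 km
Excess = (3472.4 − 3336.7) / 3336.7 = 135.7 / 3336.7 = 4.07% ≈ 4.1%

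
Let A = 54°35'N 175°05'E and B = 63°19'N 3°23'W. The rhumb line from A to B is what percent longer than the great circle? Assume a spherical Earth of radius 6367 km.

Great circle: σ = 1.0837 rad → d_gc = Rσ = 6900.2 km
Rhumb: Δφ = +0.1524, Δλ = -3.1148, Δψ = +0.2974, q = Δφ/Δψ = 0.5125 → d_rh = R√(Δφ²+q²Δλ²) = 10210.5 km
Excess = (10210.5 − 6900.2) / 6900.2 = 3310.3 / 6900.2 = 47.97% ≈ 48.0%

48.0%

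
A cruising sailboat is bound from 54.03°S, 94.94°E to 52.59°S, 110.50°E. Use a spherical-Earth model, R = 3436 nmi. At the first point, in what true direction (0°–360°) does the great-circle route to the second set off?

θ = atan2( sin Δλ·cos φ₂ ,  cos φ₁ sin φ₂ − sin φ₁ cos φ₂ cos Δλ )
  = atan2(+0.1630, +0.0071) = 87.50°

87.5°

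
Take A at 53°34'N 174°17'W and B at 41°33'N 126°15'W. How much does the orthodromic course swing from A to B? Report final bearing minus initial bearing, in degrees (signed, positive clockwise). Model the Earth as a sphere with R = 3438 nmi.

Initial bearing θ₁ = atan2(sin Δλ cos φ₂, cos φ₁ sin φ₂ − sin φ₁ cos φ₂ cos Δλ) = 90.90°
Final bearing θ₂ = (initial bearing from the destination back to the start) + 180° = 127.49°
Δθ = θ₂ − θ₁ = +36.6°

+36.6°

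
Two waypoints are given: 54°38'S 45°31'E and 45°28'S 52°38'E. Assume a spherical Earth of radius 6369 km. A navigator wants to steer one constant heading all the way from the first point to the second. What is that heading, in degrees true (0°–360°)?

26.4°

Meridional parts: M(φ₁)=-1.1431, M(φ₂)=-0.8929 → ΔM = +0.2502;  Δλ = +0.1242 rad
tan C = Δλ / ΔM = +0.4965 → C = 26.40°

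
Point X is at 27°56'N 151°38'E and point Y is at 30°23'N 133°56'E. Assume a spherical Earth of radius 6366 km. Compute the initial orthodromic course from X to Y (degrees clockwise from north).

N = sin Δλ·cos φ₂ = -0.2623;  D = cos φ₁ sin φ₂ − sin φ₁ cos φ₂ cos Δλ = +0.0619
initial course = atan2(N, D) = 283.27°

283.3°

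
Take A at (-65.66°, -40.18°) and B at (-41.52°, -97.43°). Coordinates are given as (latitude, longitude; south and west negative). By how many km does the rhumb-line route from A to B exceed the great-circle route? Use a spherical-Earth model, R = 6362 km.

126 km

Great circle: cos σ = sin φ₁ sin φ₂ + cos φ₁ cos φ₂ cos Δλ,  σ = 0.6905 rad → d_gc = 4393.2 km
Rhumb line: Δψ = +0.7361, q = Δφ/Δψ = 0.5724, d_rh = R√(Δφ²+q²Δλ²) = 4519.2 km
Excess = 4519.2 − 4393.2 = 126.0 ≈ 126 km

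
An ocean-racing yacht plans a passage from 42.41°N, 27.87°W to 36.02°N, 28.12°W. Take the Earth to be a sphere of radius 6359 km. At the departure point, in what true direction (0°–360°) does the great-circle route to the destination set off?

θ = atan2( sin Δλ·cos φ₂ ,  cos φ₁ sin φ₂ − sin φ₁ cos φ₂ cos Δλ )
  = atan2(-0.0035, -0.1113) = 181.82°

181.8°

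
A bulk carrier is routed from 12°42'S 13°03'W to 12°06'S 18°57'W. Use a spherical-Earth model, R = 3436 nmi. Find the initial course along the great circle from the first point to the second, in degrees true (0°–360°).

θ = atan2( sin Δλ·cos φ₂ ,  cos φ₁ sin φ₂ − sin φ₁ cos φ₂ cos Δλ )
  = atan2(-0.1005, +0.0093) = 275.31°

275.3°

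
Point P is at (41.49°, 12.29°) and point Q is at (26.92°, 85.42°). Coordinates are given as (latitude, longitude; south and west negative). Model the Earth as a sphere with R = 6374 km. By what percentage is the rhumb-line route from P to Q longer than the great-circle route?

Great circle: σ = 1.0544 rad → d_gc = Rσ = 6720.6 km
Rhumb: Δφ = -0.2543, Δλ = +1.2764, Δψ = -0.3091, q = Δφ/Δψ = 0.8227 → d_rh = R√(Δφ²+q²Δλ²) = 6886.7 km
Excess = (6886.7 − 6720.6) / 6720.6 = 166.1 / 6720.6 = 2.47% ≈ 2.5%

2.5%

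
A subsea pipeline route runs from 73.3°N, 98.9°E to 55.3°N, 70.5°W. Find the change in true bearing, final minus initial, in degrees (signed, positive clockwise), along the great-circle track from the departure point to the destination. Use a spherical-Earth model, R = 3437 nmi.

At departure: θ₁ = atan2(sin Δλ cos φ₂, cos φ₁ sin φ₂ − sin φ₁ cos φ₂ cos Δλ) = 352.28°
At arrival: θ₂ = atan2(sin Δλ cos φ₁, −cos φ₂ sin φ₁ + sin φ₂ cos φ₁ cos Δλ) = 183.89°
Δθ = θ₂ − θ₁ = -168.4°

-168.4°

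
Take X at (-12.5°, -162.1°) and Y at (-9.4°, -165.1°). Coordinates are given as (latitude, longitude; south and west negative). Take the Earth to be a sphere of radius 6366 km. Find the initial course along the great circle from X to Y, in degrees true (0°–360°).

316.2°

θ = atan2( sin Δλ·cos φ₂ ,  cos φ₁ sin φ₂ − sin φ₁ cos φ₂ cos Δλ )
  = atan2(-0.0516, +0.0538) = 316.17°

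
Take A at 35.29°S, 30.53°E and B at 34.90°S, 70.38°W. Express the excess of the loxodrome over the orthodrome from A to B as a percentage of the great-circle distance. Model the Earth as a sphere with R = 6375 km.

Great circle: σ = 1.3655 rad → d_gc = Rσ = 8705.2 km
Rhumb: Δφ = +0.0068, Δλ = -1.7612, Δψ = +0.0083, q = Δφ/Δψ = 0.8182 → d_rh = R√(Δφ²+q²Δλ²) = 9186.6 km
Excess = (9186.6 − 8705.2) / 8705.2 = 481.4 / 8705.2 = 5.53% ≈ 5.5%

5.5%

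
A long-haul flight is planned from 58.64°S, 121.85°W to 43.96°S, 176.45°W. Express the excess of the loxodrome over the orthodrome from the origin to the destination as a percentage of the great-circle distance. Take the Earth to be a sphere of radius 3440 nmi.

Great circle: σ = 0.6271 rad → d_gc = Rσ = 2157.1 nmi
Rhumb: Δφ = +0.2562, Δλ = -0.9529, Δψ = +0.4145, q = Δφ/Δψ = 0.6181 → d_rh = R√(Δφ²+q²Δλ²) = 2209.7 nmi
Excess = (2209.7 − 2157.1) / 2157.1 = 52.6 / 2157.1 = 2.44% ≈ 2.4%

2.4%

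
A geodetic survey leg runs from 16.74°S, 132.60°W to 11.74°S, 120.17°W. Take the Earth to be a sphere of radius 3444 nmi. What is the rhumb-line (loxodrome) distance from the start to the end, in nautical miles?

784 nmi

Rhumb course C = atan2(Δλ, Δψ) with Δψ = ln[tan(π/4+φ₂/2)/tan(π/4+φ₁/2)] = +0.0901, Δλ = +0.2169 → C = 67.45°
d = R·|Δφ| / |cos C| = 3444·0.08727 / 0.38342 = 784 nmi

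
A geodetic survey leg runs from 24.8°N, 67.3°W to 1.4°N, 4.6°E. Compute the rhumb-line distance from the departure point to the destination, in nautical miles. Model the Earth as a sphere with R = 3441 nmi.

4403 nmi

Δψ = ln[tan(π/4+φ₂/2)/tan(π/4+φ₁/2)] = -0.4226;  Δφ = -0.4084 rad,  Δλ = +1.2549 rad
q = Δφ/Δψ = 0.9664
d = R·√(Δφ² + q²Δλ²) = 3441·1.27970 = 4403 nmi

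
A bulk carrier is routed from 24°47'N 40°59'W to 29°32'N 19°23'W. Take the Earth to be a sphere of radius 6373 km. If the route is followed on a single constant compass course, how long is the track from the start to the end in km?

2201 km

Δψ = ln[tan(π/4+φ₂/2)/tan(π/4+φ₁/2)] = +0.0932;  Δφ = +0.0829 rad,  Δλ = +0.3770 rad
q = Δφ/Δψ = 0.8894
d = R·√(Δφ² + q²Δλ²) = 6373·0.34538 = 2201 km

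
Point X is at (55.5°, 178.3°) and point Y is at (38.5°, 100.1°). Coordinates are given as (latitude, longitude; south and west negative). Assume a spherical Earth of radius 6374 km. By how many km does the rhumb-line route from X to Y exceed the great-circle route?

277 km

Great circle: cos σ = sin φ₁ sin φ₂ + cos φ₁ cos φ₂ cos Δλ,  σ = 0.9227 rad → d_gc = 5881.2 km
Rhumb line: Δψ = -0.4404, q = Δφ/Δψ = 0.6737, d_rh = R√(Δφ²+q²Δλ²) = 6158.1 km
Excess = 6158.1 − 5881.2 = 276.9 ≈ 277 km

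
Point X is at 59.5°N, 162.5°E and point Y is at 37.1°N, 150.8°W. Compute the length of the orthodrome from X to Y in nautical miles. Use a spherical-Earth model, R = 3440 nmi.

2229 nmi

cos σ = sin φ₁ sin φ₂ + cos φ₁ cos φ₂ cos Δλ
      = sin(59.50°)sin(37.10°) + cos(59.50°)cos(37.10°)cos(46.70°) = 0.7974
σ = 37.121° → d = Rσ = 3440·0.64788 = 2229 nmi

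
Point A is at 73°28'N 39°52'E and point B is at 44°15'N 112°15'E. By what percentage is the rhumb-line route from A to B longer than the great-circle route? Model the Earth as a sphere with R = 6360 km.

5.2%

Great circle: σ = 0.7515 rad → d_gc = Rσ = 4779.9 km
Rhumb: Δφ = -0.5099, Δλ = +1.2633, Δψ = -1.0660, q = Δφ/Δψ = 0.4783 → d_rh = R√(Δφ²+q²Δλ²) = 5028.8 km
Excess = (5028.8 − 4779.9) / 4779.9 = 248.9 / 4779.9 = 5.21% ≈ 5.2%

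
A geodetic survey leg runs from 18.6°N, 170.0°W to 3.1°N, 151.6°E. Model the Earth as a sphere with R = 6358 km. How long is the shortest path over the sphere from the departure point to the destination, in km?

Haversine: a = sin²(Δφ/2)+cos φ₁ cos φ₂ sin²(Δλ/2) = 0.12054;  σ = 2·atan2(√a,√(1−a))
σ = 40.631° → d = Rσ = 6358·0.70914 = 4509 km

4509 km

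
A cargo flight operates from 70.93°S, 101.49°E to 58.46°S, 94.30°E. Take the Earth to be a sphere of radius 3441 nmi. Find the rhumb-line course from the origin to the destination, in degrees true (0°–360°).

346.4°

Δψ = ln[tan(π/4+φ₂/2)/tan(π/4+φ₁/2)] = +0.5196
Δλ = -0.1255 rad (taken the short way round)
course = atan2(Δλ, Δψ) = 346.42°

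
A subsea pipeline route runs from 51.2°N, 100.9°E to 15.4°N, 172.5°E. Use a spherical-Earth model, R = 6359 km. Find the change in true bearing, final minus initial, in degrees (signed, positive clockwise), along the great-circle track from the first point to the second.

+45.2°

At departure: θ₁ = atan2(sin Δλ cos φ₂, cos φ₁ sin φ₂ − sin φ₁ cos φ₂ cos Δλ) = 94.42°
At arrival: θ₂ = atan2(sin Δλ cos φ₁, −cos φ₂ sin φ₁ + sin φ₂ cos φ₁ cos Δλ) = 139.61°
Δθ = θ₂ − θ₁ = +45.2°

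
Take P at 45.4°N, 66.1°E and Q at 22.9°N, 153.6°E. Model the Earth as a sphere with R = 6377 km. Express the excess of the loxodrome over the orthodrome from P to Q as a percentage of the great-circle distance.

Great circle: σ = 1.2606 rad → d_gc = Rσ = 8038.6 km
Rhumb: Δφ = -0.3927, Δλ = +1.5272, Δψ = -0.4805, q = Δφ/Δψ = 0.8172 → d_rh = R√(Δφ²+q²Δλ²) = 8343.6 km
Excess = (8343.6 − 8038.6) / 8038.6 = 305.0 / 8038.6 = 3.79% ≈ 3.8%

3.8%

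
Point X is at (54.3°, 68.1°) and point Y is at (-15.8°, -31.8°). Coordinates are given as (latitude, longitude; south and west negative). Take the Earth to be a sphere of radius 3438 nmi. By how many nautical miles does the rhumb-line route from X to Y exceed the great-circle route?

Great circle: cos σ = sin φ₁ sin φ₂ + cos φ₁ cos φ₂ cos Δλ,  σ = 1.8940 rad → d_gc = 6511.7 nmi
Rhumb line: Δψ = -1.4124, q = Δφ/Δψ = 0.8662, d_rh = R√(Δφ²+q²Δλ²) = 6682.4 nmi
Excess = 6682.4 − 6511.7 = 170.7 ≈ 171 nmi

171 nmi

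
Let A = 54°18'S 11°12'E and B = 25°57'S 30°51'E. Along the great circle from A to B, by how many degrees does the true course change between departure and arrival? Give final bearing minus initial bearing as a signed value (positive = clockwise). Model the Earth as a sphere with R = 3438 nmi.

At departure: θ₁ = atan2(sin Δλ cos φ₂, cos φ₁ sin φ₂ − sin φ₁ cos φ₂ cos Δλ) = 34.97°
At arrival: θ₂ = atan2(sin Δλ cos φ₁, −cos φ₂ sin φ₁ + sin φ₂ cos φ₁ cos Δλ) = 21.84°
Δθ = θ₂ − θ₁ = -13.1°

-13.1°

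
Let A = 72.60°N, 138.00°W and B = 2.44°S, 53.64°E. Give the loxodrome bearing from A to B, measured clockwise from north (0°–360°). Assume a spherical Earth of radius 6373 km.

Meridional parts: M(φ₁)=+1.8772, M(φ₂)=-0.0426 → ΔM = -1.9198;  Δλ = -2.9384 rad
tan C = Δλ / ΔM = +1.5306 → C = 236.84°

236.8°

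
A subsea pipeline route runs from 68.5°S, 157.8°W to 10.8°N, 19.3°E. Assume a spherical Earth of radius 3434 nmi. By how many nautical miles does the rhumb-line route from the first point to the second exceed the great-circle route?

1922 nmi

Great circle: cos σ = sin φ₁ sin φ₂ + cos φ₁ cos φ₂ cos Δλ,  σ = 2.1340 rad → d_gc = 7328.13 nmi
Rhumb line: Δψ = +1.8511, q = Δφ/Δψ = 0.7477, d_rh = R√(Δφ²+q²Δλ²) = 9250.57 nmi
Excess = 9250.57 − 7328.13 = 1922.44 ≈ 1922 nmi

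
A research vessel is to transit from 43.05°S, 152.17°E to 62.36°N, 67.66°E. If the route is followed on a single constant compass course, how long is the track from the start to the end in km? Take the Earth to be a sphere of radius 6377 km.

Δψ = ln[tan(π/4+φ₂/2)/tan(π/4+φ₁/2)] = +2.2365;  Δφ = +1.8398 rad,  Δλ = -1.4750 rad
q = Δφ/Δψ = 0.8226
d = R·√(Δφ² + q²Δλ²) = 6377·2.20383 = 14054 km

14054 km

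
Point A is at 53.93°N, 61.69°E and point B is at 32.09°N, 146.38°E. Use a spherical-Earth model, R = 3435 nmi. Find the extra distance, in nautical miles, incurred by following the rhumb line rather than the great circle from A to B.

Great circle: cos σ = sin φ₁ sin φ₂ + cos φ₁ cos φ₂ cos Δλ,  σ = 1.0752 rad → d_gc = 3693.3 nmi
Rhumb line: Δψ = -0.5302, q = Δφ/Δψ = 0.7189, d_rh = R√(Δφ²+q²Δλ²) = 3877.9 nmi
Excess = 3877.9 − 3693.3 = 184.6 ≈ 185 nmi

185 nmi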